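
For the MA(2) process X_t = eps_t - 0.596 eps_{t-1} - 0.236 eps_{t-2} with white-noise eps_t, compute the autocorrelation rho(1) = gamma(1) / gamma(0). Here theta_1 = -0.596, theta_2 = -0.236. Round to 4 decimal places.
\rho(1) = -0.3227

For an MA(q) process with theta_0 = 1, the autocovariance is
  gamma(k) = sigma^2 * sum_{i=0..q-k} theta_i * theta_{i+k},
and rho(k) = gamma(k) / gamma(0). Sigma^2 cancels.
  numerator   = (1)*(-0.596) + (-0.596)*(-0.236) = -0.455344.
  denominator = (1)^2 + (-0.596)^2 + (-0.236)^2 = 1.410912.
  rho(1) = -0.455344 / 1.410912 = -0.3227.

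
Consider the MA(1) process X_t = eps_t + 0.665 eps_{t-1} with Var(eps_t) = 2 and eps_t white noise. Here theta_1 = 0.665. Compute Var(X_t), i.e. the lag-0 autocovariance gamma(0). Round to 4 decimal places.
\gamma(0) = 2.8845

For an MA(q) process X_t = eps_t + sum_i theta_i eps_{t-i} with
Var(eps_t) = sigma^2, the variance is
  gamma(0) = sigma^2 * (1 + sum_i theta_i^2).
  sum_i theta_i^2 = (0.665)^2 = 0.442225.
  gamma(0) = 2 * (1 + 0.442225) = 2 * 1.442225 = 2.88445, which rounds to 2.8845.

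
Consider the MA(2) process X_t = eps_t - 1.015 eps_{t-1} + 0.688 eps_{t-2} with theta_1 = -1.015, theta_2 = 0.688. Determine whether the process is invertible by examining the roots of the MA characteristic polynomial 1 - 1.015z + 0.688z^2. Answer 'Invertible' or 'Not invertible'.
\text{Invertible}

The MA(q) characteristic polynomial is P(z) = 1 - 1.015z + 0.688z^2.
Invertibility requires all roots to lie outside the unit circle, i.e. |z| > 1 for every root.
Set 1 + (-1.015) z + (0.688) z^2 = 0, i.e. a z^2 + b z + c = 0 with a = 0.688, b = -1.015, c = 1.
Discriminant D = b^2 - 4ac = (-1.015)^2 - 4*(0.688)*1 = 1.030225 - (2.752) = -1.721775.
D < 0, so the roots are the complex-conjugate pair z = (-b +/- i sqrt(-D)) / (2a) = 0.7376 +/- 0.9536i.
For a conjugate pair |z|^2 = z * conj(z) = (product of roots) = c/a = 1/(0.688) = 1.453488, so |z| = sqrt(1.453488) = 1.2056 for both roots.
Moduli of all roots: 1.2056, 1.2056.
All moduli strictly greater than 1? Yes.
Verdict: Invertible.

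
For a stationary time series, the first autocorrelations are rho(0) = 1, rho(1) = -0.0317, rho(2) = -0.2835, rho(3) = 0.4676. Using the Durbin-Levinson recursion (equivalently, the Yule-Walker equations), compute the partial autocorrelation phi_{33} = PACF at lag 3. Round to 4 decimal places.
\phi_{33} = 0.4870

The PACF at lag k is phi_{kk}, the last component of the solution
to the Yule-Walker system G_k phi = r_k where
  (G_k)_{ij} = rho(|i - j|), (r_k)_i = rho(i), i,j = 1..k.
Equivalently, Durbin-Levinson gives phi_{kk} iteratively:
  phi_{11} = rho(1)
  phi_{kk} = [rho(k) - sum_{j=1..k-1} phi_{k-1,j} rho(k-j)]
            / [1 - sum_{j=1..k-1} phi_{k-1,j} rho(j)],
  phi_{k,j} = phi_{k-1,j} - phi_{kk} phi_{k-1,k-j},  j = 1..k-1.
Step k = 1:
  phi_11 = rho(1) = -0.0317.
Step k = 2:
  phi_22 = [rho(2) - phi_11 rho(1)] / [1 - phi_11 rho(1)] = [-0.2835 - (-0.0317)(-0.0317)] / [1 - (-0.0317)(-0.0317)]
         = -0.28450489 / 0.99899511 = -0.284791.
  Update: phi_21 = phi_11 - phi_22 phi_11 = -0.0317 - (-0.284791)(-0.0317) = -0.040728.
Step k = 3:
  phi_33 = [rho(3) - phi_21 rho(2) - phi_22 rho(1)] / [1 - phi_21 rho(1) - phi_22 rho(2)]
    numerator   = 0.4676 - (-0.040728)(-0.2835) - (-0.284791)(-0.0317) = 0.44702577
    denominator = 1 - (-0.040728)(-0.0317) - (-0.284791)(-0.2835) = 0.91797066
  phi_33 = 0.44702577 / 0.91797066 = 0.487.
Therefore phi_{33} = 0.4870.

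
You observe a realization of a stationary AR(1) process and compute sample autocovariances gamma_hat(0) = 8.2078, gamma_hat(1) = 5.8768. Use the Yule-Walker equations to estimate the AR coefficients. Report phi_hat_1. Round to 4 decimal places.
\hat\phi_{1} = 0.7160

The Yule-Walker equations for an AR(p) process read, in matrix form,
  Gamma_p phi = r_p,   with   (Gamma_p)_{ij} = gamma(|i - j|),
                       (r_p)_i = gamma(i),   i,j = 1..p.
Substitute the sample gammas (Toeplitz matrix and right-hand side of size 1):
  Gamma_p = [[8.2078]]
  r_p     = [5.8768]
With p = 1 this is the single equation gamma(0) phi_1 = gamma(1):
  phi_hat_1 = gamma(1) / gamma(0) = 5.8768 / 8.2078 = 0.7160.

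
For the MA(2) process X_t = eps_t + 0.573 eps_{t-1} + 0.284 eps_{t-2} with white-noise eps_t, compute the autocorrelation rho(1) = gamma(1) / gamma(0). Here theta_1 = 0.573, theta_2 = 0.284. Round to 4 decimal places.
\rho(1) = 0.5222

For an MA(q) process with theta_0 = 1, the autocovariance is
  gamma(k) = sigma^2 * sum_{i=0..q-k} theta_i * theta_{i+k},
and rho(k) = gamma(k) / gamma(0). Sigma^2 cancels.
  numerator   = (1)*(0.573) + (0.573)*(0.284) = 0.735732.
  denominator = (1)^2 + (0.573)^2 + (0.284)^2 = 1.408985.
  rho(1) = 0.735732 / 1.408985 = 0.5222.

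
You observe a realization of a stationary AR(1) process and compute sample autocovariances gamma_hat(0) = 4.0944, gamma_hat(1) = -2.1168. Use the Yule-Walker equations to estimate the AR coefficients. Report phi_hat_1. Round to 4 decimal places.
\hat\phi_{1} = -0.5170

The Yule-Walker equations for an AR(p) process read, in matrix form,
  Gamma_p phi = r_p,   with   (Gamma_p)_{ij} = gamma(|i - j|),
                       (r_p)_i = gamma(i),   i,j = 1..p.
Substitute the sample gammas (Toeplitz matrix and right-hand side of size 1):
  Gamma_p = [[4.0944]]
  r_p     = [-2.1168]
With p = 1 this is the single equation gamma(0) phi_1 = gamma(1):
  phi_hat_1 = gamma(1) / gamma(0) = -2.1168 / 4.0944 = -0.5170.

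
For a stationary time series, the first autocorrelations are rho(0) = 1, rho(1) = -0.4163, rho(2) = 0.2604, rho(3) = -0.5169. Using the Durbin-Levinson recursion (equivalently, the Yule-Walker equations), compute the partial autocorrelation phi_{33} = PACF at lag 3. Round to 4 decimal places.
\phi_{33} = -0.4600

The PACF at lag k is phi_{kk}, the last component of the solution
to the Yule-Walker system G_k phi = r_k where
  (G_k)_{ij} = rho(|i - j|), (r_k)_i = rho(i), i,j = 1..k.
Equivalently, Durbin-Levinson gives phi_{kk} iteratively:
  phi_{11} = rho(1)
  phi_{kk} = [rho(k) - sum_{j=1..k-1} phi_{k-1,j} rho(k-j)]
            / [1 - sum_{j=1..k-1} phi_{k-1,j} rho(j)],
  phi_{k,j} = phi_{k-1,j} - phi_{kk} phi_{k-1,k-j},  j = 1..k-1.
Step k = 1:
  phi_11 = rho(1) = -0.4163.
Step k = 2:
  phi_22 = [rho(2) - phi_11 rho(1)] / [1 - phi_11 rho(1)] = [0.2604 - (-0.4163)(-0.4163)] / [1 - (-0.4163)(-0.4163)]
         = 0.08709431 / 0.82669431 = 0.105352.
  Update: phi_21 = phi_11 - phi_22 phi_11 = -0.4163 - (0.105352)(-0.4163) = -0.372442.
Step k = 3:
  phi_33 = [rho(3) - phi_21 rho(2) - phi_22 rho(1)] / [1 - phi_21 rho(1) - phi_22 rho(2)]
    numerator   = -0.5169 - (-0.372442)(0.2604) - (0.105352)(-0.4163) = -0.37605792
    denominator = 1 - (-0.372442)(-0.4163) - (0.105352)(0.2604) = 0.81751871
  phi_33 = -0.37605792 / 0.81751871 = -0.46.
Therefore phi_{33} = -0.4600.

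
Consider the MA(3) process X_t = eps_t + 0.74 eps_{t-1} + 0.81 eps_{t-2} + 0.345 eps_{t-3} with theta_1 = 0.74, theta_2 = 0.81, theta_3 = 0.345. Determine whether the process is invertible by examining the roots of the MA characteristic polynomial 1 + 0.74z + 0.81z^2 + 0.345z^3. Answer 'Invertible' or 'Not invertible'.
\text{Invertible}

The MA(q) characteristic polynomial is P(z) = 1 + 0.74z + 0.81z^2 + 0.345z^3.
Invertibility requires all roots to lie outside the unit circle, i.e. |z| > 1 for every root.
Degree 3: look for a simple real root z0 first, then factor out (1 - z/z0) and solve the remaining quadratic.
Testing z0 = -2: P(-2) = 1 + (0.74)(-2) + (0.81)(-2)^2 + (0.345)(-2)^3
  = 1 + (-1.48) + (3.24) + (-2.76) = 0.  So z_0 = -2 is a root, |z_0| = 2.
Divide out the factor (1 + 0.5 z) = (1 - z/z0) (since 1/z0 = -0.5):
  P(z) = (1 + 0.5 z)(1 + (0.24) z + (0.69) z^2)
  [check: z-coef 0.24 - (-0.5) = 0.74; z^2-coef 0.69 - (-0.5)(0.24) = 0.81; z^3-coef -(-0.5)(0.69) = 0.345.]
Remaining roots from the quadratic factor 1 + (0.24) z + (0.69) z^2:
  Set 1 + (0.24) z + (0.69) z^2 = 0, i.e. a z^2 + b z + c = 0 with a = 0.69, b = 0.24, c = 1.
  Discriminant D = b^2 - 4ac = (0.24)^2 - 4*(0.69)*1 = 0.0576 - (2.76) = -2.7024.
  D < 0, so the roots are the complex-conjugate pair z = (-b +/- i sqrt(-D)) / (2a) = -0.1739 +/- 1.1912i.
  For a conjugate pair |z|^2 = z * conj(z) = (product of roots) = c/a = 1/(0.69) = 1.449275, so |z| = sqrt(1.449275) = 1.2039 for both roots.
Moduli of all roots: 2.0000, 1.2039, 1.2039.
All moduli strictly greater than 1? Yes.
Verdict: Invertible.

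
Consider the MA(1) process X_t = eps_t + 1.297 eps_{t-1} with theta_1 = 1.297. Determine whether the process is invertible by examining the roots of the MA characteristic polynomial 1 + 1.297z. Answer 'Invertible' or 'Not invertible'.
\text{Not invertible}

The MA(q) characteristic polynomial is P(z) = 1 + 1.297z.
Invertibility requires all roots to lie outside the unit circle, i.e. |z| > 1 for every root.
This is linear in z: 1 + (1.297) z = 0  =>  z = -1/(1.297) = -0.77101,  |z| = 0.77101.
Moduli of all roots: 0.7710.
All moduli strictly greater than 1? No.
Verdict: Not invertible.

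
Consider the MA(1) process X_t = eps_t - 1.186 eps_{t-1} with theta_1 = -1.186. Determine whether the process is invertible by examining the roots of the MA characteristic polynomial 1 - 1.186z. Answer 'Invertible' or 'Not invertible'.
\text{Not invertible}

The MA(q) characteristic polynomial is P(z) = 1 - 1.186z.
Invertibility requires all roots to lie outside the unit circle, i.e. |z| > 1 for every root.
This is linear in z: 1 + (-1.186) z = 0  =>  z = -1/(-1.186) = 0.84317,  |z| = 0.84317.
Moduli of all roots: 0.8432.
All moduli strictly greater than 1? No.
Verdict: Not invertible.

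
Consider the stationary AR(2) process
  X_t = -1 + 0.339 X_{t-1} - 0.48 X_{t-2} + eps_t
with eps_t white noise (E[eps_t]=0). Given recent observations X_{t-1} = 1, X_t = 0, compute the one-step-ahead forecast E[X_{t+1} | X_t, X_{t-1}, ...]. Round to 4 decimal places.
E[X_{t+1} \mid \mathcal F_t] = -1.4800

For an AR(p) model X_t = c + sum_i phi_i X_{t-i} + eps_t, the
one-step-ahead conditional mean is
  E[X_{t+1} | X_t, ...] = c + sum_i phi_i X_{t+1-i}.
Substitute known values:
  E[X_{t+1} | ...] = -1 + (0.339) * (0) + (-0.48) * (1)
                   = -1.4800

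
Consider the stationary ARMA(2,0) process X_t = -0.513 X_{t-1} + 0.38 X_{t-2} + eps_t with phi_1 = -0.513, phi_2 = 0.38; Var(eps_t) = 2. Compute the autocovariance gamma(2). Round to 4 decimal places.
\gamma(2) = 5.9626

Multiply the model equation by X_{t-k} and take expectations. With theta_0 = psi_0 = 1 and psi_j the MA(infinity) weights, this gives
  gamma(k) - sum_i phi_i gamma(k-i) = c_k,
  c_k = sigma^2 * sum_{j=k..q} theta_j psi_{j-k}   (c_k = 0 for k > q),
using gamma(-m) = gamma(m).
Pure AR (q = 0): c_0 = sigma^2 = 2, c_k = 0 for k >= 1.
Equations for k = 0, 1, 2 (AR order 2, c_2 = 0):
  (E0) gamma(0) = phi_1 gamma(1) + phi_2 gamma(2) + c_0
  (E1) gamma(1) = phi_1 gamma(0) + phi_2 gamma(1) + c_1
  (E2) gamma(2) = phi_1 gamma(1) + phi_2 gamma(0)
From (E1): gamma(1) = A gamma(0) + B with
  A = phi_1 / (1 - phi_2) = -0.513 / 0.62 = -0.827419,   B = c_1 / (1 - phi_2) = 0 / 0.62 = 0.
Insert (E2) into (E0): gamma(0) (1 - phi_2^2) = phi_1 (1 + phi_2) gamma(1) + c_0.
  phi_1 (1 + phi_2) = (-0.513)(1.38) = -0.70794,   1 - phi_2^2 = 0.8556.
Replace gamma(1) by A gamma(0) + B and collect gamma(0):
  gamma(0) [0.8556 - (-0.70794)(-0.827419)] = c_0 = 2
  gamma(0) * 0.269837 = 2
  gamma(0) = 2 / 0.269837 = 7.411889.
  gamma(1) = A gamma(0) = (-0.827419)(7.411889) = -6.13274.
  gamma(2) = phi_1 gamma(1) + phi_2 gamma(0) = (-0.513)(-6.13274) + (0.38)(7.411889) = 5.962614.
Therefore gamma(2) = 5.9626 (to 4 decimal places).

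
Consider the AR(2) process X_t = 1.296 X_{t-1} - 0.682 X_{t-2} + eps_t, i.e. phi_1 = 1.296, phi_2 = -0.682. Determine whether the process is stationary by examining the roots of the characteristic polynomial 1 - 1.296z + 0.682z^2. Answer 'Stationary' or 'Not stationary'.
\text{Stationary}

The AR(p) characteristic polynomial is P(z) = 1 - 1.296z + 0.682z^2.
Stationarity requires all roots to lie outside the unit circle, i.e. |z| > 1 for every root.
Set 1 + (-1.296) z + (0.682) z^2 = 0, i.e. a z^2 + b z + c = 0 with a = 0.682, b = -1.296, c = 1.
Discriminant D = b^2 - 4ac = (-1.296)^2 - 4*(0.682)*1 = 1.679616 - (2.728) = -1.048384.
D < 0, so the roots are the complex-conjugate pair z = (-b +/- i sqrt(-D)) / (2a) = 0.9501 +/- 0.7507i.
For a conjugate pair |z|^2 = z * conj(z) = (product of roots) = c/a = 1/(0.682) = 1.466276, so |z| = sqrt(1.466276) = 1.2109 for both roots.
Moduli of all roots: 1.2109, 1.2109.
All moduli strictly greater than 1? Yes.
Verdict: Stationary.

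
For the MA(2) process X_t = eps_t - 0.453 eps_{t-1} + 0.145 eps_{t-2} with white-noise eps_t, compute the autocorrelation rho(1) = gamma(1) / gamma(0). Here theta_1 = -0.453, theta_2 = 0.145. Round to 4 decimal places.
\rho(1) = -0.4230

For an MA(q) process with theta_0 = 1, the autocovariance is
  gamma(k) = sigma^2 * sum_{i=0..q-k} theta_i * theta_{i+k},
and rho(k) = gamma(k) / gamma(0). Sigma^2 cancels.
  numerator   = (1)*(-0.453) + (-0.453)*(0.145) = -0.518685.
  denominator = (1)^2 + (-0.453)^2 + (0.145)^2 = 1.226234.
  rho(1) = -0.518685 / 1.226234 = -0.4230.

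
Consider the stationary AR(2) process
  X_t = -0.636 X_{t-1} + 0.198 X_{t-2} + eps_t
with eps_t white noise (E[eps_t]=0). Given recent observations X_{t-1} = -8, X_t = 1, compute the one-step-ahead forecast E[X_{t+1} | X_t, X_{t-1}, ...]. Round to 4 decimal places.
E[X_{t+1} \mid \mathcal F_t] = -2.2200

For an AR(p) model X_t = c + sum_i phi_i X_{t-i} + eps_t, the
one-step-ahead conditional mean is
  E[X_{t+1} | X_t, ...] = c + sum_i phi_i X_{t+1-i}.
Substitute known values:
  E[X_{t+1} | ...] = (-0.636) * (1) + (0.198) * (-8)
                   = -2.2200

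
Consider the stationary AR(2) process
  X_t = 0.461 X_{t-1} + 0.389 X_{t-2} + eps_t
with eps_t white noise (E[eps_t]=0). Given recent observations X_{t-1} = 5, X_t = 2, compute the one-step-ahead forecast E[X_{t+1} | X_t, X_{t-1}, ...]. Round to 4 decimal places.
E[X_{t+1} \mid \mathcal F_t] = 2.8670

For an AR(p) model X_t = c + sum_i phi_i X_{t-i} + eps_t, the
one-step-ahead conditional mean is
  E[X_{t+1} | X_t, ...] = c + sum_i phi_i X_{t+1-i}.
Substitute known values:
  E[X_{t+1} | ...] = (0.461) * (2) + (0.389) * (5)
                   = 2.8670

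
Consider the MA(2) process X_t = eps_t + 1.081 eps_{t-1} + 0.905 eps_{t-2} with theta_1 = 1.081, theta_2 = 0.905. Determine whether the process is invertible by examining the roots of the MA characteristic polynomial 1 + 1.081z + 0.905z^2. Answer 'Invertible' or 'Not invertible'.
\text{Invertible}

The MA(q) characteristic polynomial is P(z) = 1 + 1.081z + 0.905z^2.
Invertibility requires all roots to lie outside the unit circle, i.e. |z| > 1 for every root.
Set 1 + (1.081) z + (0.905) z^2 = 0, i.e. a z^2 + b z + c = 0 with a = 0.905, b = 1.081, c = 1.
Discriminant D = b^2 - 4ac = (1.081)^2 - 4*(0.905)*1 = 1.168561 - (3.62) = -2.451439.
D < 0, so the roots are the complex-conjugate pair z = (-b +/- i sqrt(-D)) / (2a) = -0.5972 +/- 0.865i.
For a conjugate pair |z|^2 = z * conj(z) = (product of roots) = c/a = 1/(0.905) = 1.104972, so |z| = sqrt(1.104972) = 1.0512 for both roots.
Moduli of all roots: 1.0512, 1.0512.
All moduli strictly greater than 1? Yes.
Verdict: Invertible.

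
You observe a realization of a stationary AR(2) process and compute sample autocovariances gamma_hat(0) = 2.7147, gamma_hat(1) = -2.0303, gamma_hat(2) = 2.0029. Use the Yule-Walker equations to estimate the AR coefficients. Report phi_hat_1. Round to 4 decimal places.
\hat\phi_{1} = -0.4450

The Yule-Walker equations for an AR(p) process read, in matrix form,
  Gamma_p phi = r_p,   with   (Gamma_p)_{ij} = gamma(|i - j|),
                       (r_p)_i = gamma(i),   i,j = 1..p.
Substitute the sample gammas (Toeplitz matrix and right-hand side of size 2):
  Gamma_p = [[2.7147, -2.0303], [-2.0303, 2.7147]]
  r_p     = [-2.0303, 2.0029]
Written out:
  2.7147 phi_1 - 2.0303 phi_2 = -2.0303
  -2.0303 phi_1 + 2.7147 phi_2 = 2.0029
Solve by Cramer's rule:
  det = gamma(0)^2 - gamma(1)^2 = (2.7147)^2 - (-2.0303)^2 = 7.36959609 - 4.12211809 = 3.247478
  phi_hat_1 = [gamma(1) gamma(0) - gamma(1) gamma(2)] / det = [(-2.0303)(2.7147) - (-2.0303)(2.0029)] / 3.247478 = -1.44516754 / 3.247478 = -0.445
  phi_hat_2 = [gamma(0) gamma(2) - gamma(1)^2] / det = [(2.7147)(2.0029) - (-2.0303)^2] / 3.247478 = 1.31515454 / 3.247478 = 0.405
So phi_hat = [-0.4450, 0.4050].
Therefore phi_hat_1 = -0.4450.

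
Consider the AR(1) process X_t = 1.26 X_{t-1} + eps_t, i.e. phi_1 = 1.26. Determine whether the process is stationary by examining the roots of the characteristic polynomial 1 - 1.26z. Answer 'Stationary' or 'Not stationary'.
\text{Not stationary}

The AR(p) characteristic polynomial is P(z) = 1 - 1.26z.
Stationarity requires all roots to lie outside the unit circle, i.e. |z| > 1 for every root.
This is linear in z: 1 + (-1.26) z = 0  =>  z = -1/(-1.26) = 0.793651,  |z| = 0.793651.
Moduli of all roots: 0.7937.
All moduli strictly greater than 1? No.
Verdict: Not stationary.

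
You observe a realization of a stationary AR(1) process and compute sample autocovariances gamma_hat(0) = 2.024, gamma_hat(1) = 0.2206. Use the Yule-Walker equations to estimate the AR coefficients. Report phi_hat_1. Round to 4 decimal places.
\hat\phi_{1} = 0.1090

The Yule-Walker equations for an AR(p) process read, in matrix form,
  Gamma_p phi = r_p,   with   (Gamma_p)_{ij} = gamma(|i - j|),
                       (r_p)_i = gamma(i),   i,j = 1..p.
Substitute the sample gammas (Toeplitz matrix and right-hand side of size 1):
  Gamma_p = [[2.024]]
  r_p     = [0.2206]
With p = 1 this is the single equation gamma(0) phi_1 = gamma(1):
  phi_hat_1 = gamma(1) / gamma(0) = 0.2206 / 2.024 = 0.1090.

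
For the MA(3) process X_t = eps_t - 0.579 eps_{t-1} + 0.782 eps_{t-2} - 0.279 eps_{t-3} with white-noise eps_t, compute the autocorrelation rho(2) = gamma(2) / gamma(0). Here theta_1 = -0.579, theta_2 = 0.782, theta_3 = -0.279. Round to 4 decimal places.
\rho(2) = 0.4660

For an MA(q) process with theta_0 = 1, the autocovariance is
  gamma(k) = sigma^2 * sum_{i=0..q-k} theta_i * theta_{i+k},
and rho(k) = gamma(k) / gamma(0). Sigma^2 cancels.
  numerator   = (1)*(0.782) + (-0.579)*(-0.279) = 0.943541.
  denominator = (1)^2 + (-0.579)^2 + (0.782)^2 + (-0.279)^2 = 2.024606.
  rho(2) = 0.943541 / 2.024606 = 0.4660.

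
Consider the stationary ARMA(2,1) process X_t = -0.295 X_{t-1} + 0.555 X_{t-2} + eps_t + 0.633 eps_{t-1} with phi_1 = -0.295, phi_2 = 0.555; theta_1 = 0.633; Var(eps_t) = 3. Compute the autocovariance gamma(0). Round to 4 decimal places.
\gamma(0) = 4.3423

Multiply the model equation by X_{t-k} and take expectations. With theta_0 = psi_0 = 1 and psi_j the MA(infinity) weights, this gives
  gamma(k) - sum_i phi_i gamma(k-i) = c_k,
  c_k = sigma^2 * sum_{j=k..q} theta_j psi_{j-k}   (c_k = 0 for k > q),
using gamma(-m) = gamma(m).
psi-weights needed (psi_j = theta_j + sum_i phi_i psi_{j-i}):
  psi_1 = theta_1 + phi_1 = 0.633 + (-0.295) = 0.338
Right-hand sides:
  c_0 = sigma^2 (1 + theta_1 psi_1) = 3 * (1 + (0.633)(0.338)) = 3 * 1.213954 = 3.641862
  c_1 = sigma^2 theta_1 = 3 * (0.633) = 1.899
  c_2 = 0
Equations for k = 0, 1, 2 (AR order 2, c_2 = 0):
  (E0) gamma(0) = phi_1 gamma(1) + phi_2 gamma(2) + c_0
  (E1) gamma(1) = phi_1 gamma(0) + phi_2 gamma(1) + c_1
  (E2) gamma(2) = phi_1 gamma(1) + phi_2 gamma(0)
From (E1): gamma(1) = A gamma(0) + B with
  A = phi_1 / (1 - phi_2) = -0.295 / 0.445 = -0.662921,   B = c_1 / (1 - phi_2) = 1.899 / 0.445 = 4.267416.
Insert (E2) into (E0): gamma(0) (1 - phi_2^2) = phi_1 (1 + phi_2) gamma(1) + c_0.
  phi_1 (1 + phi_2) = (-0.295)(1.555) = -0.458725,   1 - phi_2^2 = 0.691975.
Replace gamma(1) by A gamma(0) + B and collect gamma(0):
  gamma(0) [0.691975 - (-0.458725)(-0.662921)] = (-0.458725)(4.267416) + 3.641862
  gamma(0) * 0.387876 = 1.684292
  gamma(0) = 1.684292 / 0.387876 = 4.342341.
Therefore gamma(0) = 4.3423 (to 4 decimal places).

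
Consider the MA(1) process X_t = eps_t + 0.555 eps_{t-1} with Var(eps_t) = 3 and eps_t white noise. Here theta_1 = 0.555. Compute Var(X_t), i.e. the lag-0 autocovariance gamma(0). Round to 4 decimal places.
\gamma(0) = 3.9241

For an MA(q) process X_t = eps_t + sum_i theta_i eps_{t-i} with
Var(eps_t) = sigma^2, the variance is
  gamma(0) = sigma^2 * (1 + sum_i theta_i^2).
  sum_i theta_i^2 = (0.555)^2 = 0.308025.
  gamma(0) = 3 * (1 + 0.308025) = 3 * 1.308025 = 3.924075, which rounds to 3.9241.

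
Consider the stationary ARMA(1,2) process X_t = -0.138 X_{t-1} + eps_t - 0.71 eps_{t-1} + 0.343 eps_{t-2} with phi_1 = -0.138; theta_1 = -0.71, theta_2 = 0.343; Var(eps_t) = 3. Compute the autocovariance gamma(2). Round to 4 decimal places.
\gamma(2) = 1.5539

Multiply the model equation by X_{t-k} and take expectations. With theta_0 = psi_0 = 1 and psi_j the MA(infinity) weights, this gives
  gamma(k) - sum_i phi_i gamma(k-i) = c_k,
  c_k = sigma^2 * sum_{j=k..q} theta_j psi_{j-k}   (c_k = 0 for k > q),
using gamma(-m) = gamma(m).
psi-weights needed (psi_j = theta_j + sum_i phi_i psi_{j-i}):
  psi_1 = theta_1 + phi_1 = -0.71 + (-0.138) = -0.848
  psi_2 = theta_2 + phi_1 psi_1 = 0.343 + (-0.138)(-0.848) = 0.460024
Right-hand sides:
  c_0 = sigma^2 (1 + theta_1 psi_1 + theta_2 psi_2) = 3 * (1 + (-0.71)(-0.848) + (0.343)(0.460024)) = 3 * 1.759868 = 5.279605
  c_1 = sigma^2 (theta_1 + theta_2 psi_1) = 3 * (-0.71 + (0.343)(-0.848)) = -3.002592
  c_2 = sigma^2 theta_2 = 3 * (0.343) = 1.029
Equations for k = 0 and k = 1 (AR order 1):
  gamma(0) = phi_1 gamma(1) + c_0
  gamma(1) = phi_1 gamma(0) + c_1
Substituting the second into the first: gamma(0) (1 - phi_1^2) = c_0 + phi_1 c_1, so
  gamma(0) = (c_0 + phi_1 c_1) / (1 - phi_1^2) = (5.279605 + (-0.138)(-3.002592)) / (1 - (-0.138)^2) = 5.693962 / 0.980956 = 5.804503.
  gamma(1) = phi_1 gamma(0) + c_1 = (-0.138)(5.804503) + (-3.002592) = -3.803613.
For k = 2: gamma(2) = phi_1 gamma(1) + c_2
  = (-0.138)(-3.803613) + (1.029) = 1.553899.
Therefore gamma(2) = 1.5539 (to 4 decimal places).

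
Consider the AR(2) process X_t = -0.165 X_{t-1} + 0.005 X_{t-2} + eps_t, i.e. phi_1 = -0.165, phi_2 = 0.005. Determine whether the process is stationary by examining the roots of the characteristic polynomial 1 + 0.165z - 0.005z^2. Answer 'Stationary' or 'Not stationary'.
\text{Stationary}

The AR(p) characteristic polynomial is P(z) = 1 + 0.165z - 0.005z^2.
Stationarity requires all roots to lie outside the unit circle, i.e. |z| > 1 for every root.
Set 1 + (0.165) z + (-0.005) z^2 = 0, i.e. a z^2 + b z + c = 0 with a = -0.005, b = 0.165, c = 1.
Discriminant D = b^2 - 4ac = (0.165)^2 - 4*(-0.005)*1 = 0.027225 - (-0.02) = 0.047225.
D >= 0, so the roots are real: z = (-b +/- sqrt(D)) / (2a) = (-0.165 +/- 0.217313) / (-0.01).
  z_1 = (-0.165 + 0.217313) / (-0.01) = -5.2313,   |z_1| = 5.2313.
  z_2 = (-0.165 - 0.217313) / (-0.01) = 38.2313,   |z_2| = 38.2313.
Moduli of all roots: 5.2313, 38.2313.
All moduli strictly greater than 1? Yes.
Verdict: Stationary.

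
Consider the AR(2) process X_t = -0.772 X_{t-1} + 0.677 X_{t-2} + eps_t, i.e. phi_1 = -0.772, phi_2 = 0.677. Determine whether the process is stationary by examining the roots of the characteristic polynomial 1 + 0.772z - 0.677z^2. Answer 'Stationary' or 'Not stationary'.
\text{Not stationary}

The AR(p) characteristic polynomial is P(z) = 1 + 0.772z - 0.677z^2.
Stationarity requires all roots to lie outside the unit circle, i.e. |z| > 1 for every root.
Set 1 + (0.772) z + (-0.677) z^2 = 0, i.e. a z^2 + b z + c = 0 with a = -0.677, b = 0.772, c = 1.
Discriminant D = b^2 - 4ac = (0.772)^2 - 4*(-0.677)*1 = 0.595984 - (-2.708) = 3.303984.
D >= 0, so the roots are real: z = (-b +/- sqrt(D)) / (2a) = (-0.772 +/- 1.817686) / (-1.354).
  z_1 = (-0.772 + 1.817686) / (-1.354) = -0.7723,   |z_1| = 0.7723.
  z_2 = (-0.772 - 1.817686) / (-1.354) = 1.9126,   |z_2| = 1.9126.
Moduli of all roots: 0.7723, 1.9126.
All moduli strictly greater than 1? No.
Verdict: Not stationary.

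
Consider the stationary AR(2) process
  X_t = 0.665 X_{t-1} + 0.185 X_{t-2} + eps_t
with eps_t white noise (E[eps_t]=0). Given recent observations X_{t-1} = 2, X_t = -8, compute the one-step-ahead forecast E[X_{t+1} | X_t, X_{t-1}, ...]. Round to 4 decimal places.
E[X_{t+1} \mid \mathcal F_t] = -4.9500

For an AR(p) model X_t = c + sum_i phi_i X_{t-i} + eps_t, the
one-step-ahead conditional mean is
  E[X_{t+1} | X_t, ...] = c + sum_i phi_i X_{t+1-i}.
Substitute known values:
  E[X_{t+1} | ...] = (0.665) * (-8) + (0.185) * (2)
                   = -4.9500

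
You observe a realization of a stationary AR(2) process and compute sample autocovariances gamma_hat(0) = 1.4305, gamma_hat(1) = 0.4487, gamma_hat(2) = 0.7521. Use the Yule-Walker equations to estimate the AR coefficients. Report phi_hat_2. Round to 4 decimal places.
\hat\phi_{2} = 0.4740

The Yule-Walker equations for an AR(p) process read, in matrix form,
  Gamma_p phi = r_p,   with   (Gamma_p)_{ij} = gamma(|i - j|),
                       (r_p)_i = gamma(i),   i,j = 1..p.
Substitute the sample gammas (Toeplitz matrix and right-hand side of size 2):
  Gamma_p = [[1.4305, 0.4487], [0.4487, 1.4305]]
  r_p     = [0.4487, 0.7521]
Written out:
  1.4305 phi_1 + 0.4487 phi_2 = 0.4487
  0.4487 phi_1 + 1.4305 phi_2 = 0.7521
Solve by Cramer's rule:
  det = gamma(0)^2 - gamma(1)^2 = (1.4305)^2 - (0.4487)^2 = 2.04633025 - 0.20133169 = 1.84499856
  phi_hat_1 = [gamma(1) gamma(0) - gamma(1) gamma(2)] / det = [(0.4487)(1.4305) - (0.4487)(0.7521)] / 1.84499856 = 0.30439808 / 1.84499856 = 0.165
  phi_hat_2 = [gamma(0) gamma(2) - gamma(1)^2] / det = [(1.4305)(0.7521) - (0.4487)^2] / 1.84499856 = 0.87454736 / 1.84499856 = 0.474
So phi_hat = [0.1650, 0.4740].
Therefore phi_hat_2 = 0.4740.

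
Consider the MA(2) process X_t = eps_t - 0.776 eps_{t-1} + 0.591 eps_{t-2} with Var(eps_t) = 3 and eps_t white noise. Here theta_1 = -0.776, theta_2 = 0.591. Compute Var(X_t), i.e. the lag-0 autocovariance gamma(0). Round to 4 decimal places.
\gamma(0) = 5.8544

For an MA(q) process X_t = eps_t + sum_i theta_i eps_{t-i} with
Var(eps_t) = sigma^2, the variance is
  gamma(0) = sigma^2 * (1 + sum_i theta_i^2).
  sum_i theta_i^2 = (-0.776)^2 + (0.591)^2 = 0.602176 + 0.349281 = 0.951457.
  gamma(0) = 3 * (1 + 0.951457) = 3 * 1.951457 = 5.854371, which rounds to 5.8544.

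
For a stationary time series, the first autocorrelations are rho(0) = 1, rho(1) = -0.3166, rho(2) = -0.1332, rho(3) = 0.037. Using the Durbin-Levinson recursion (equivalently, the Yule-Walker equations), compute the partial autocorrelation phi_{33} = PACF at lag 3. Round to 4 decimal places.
\phi_{33} = -0.1171

The PACF at lag k is phi_{kk}, the last component of the solution
to the Yule-Walker system G_k phi = r_k where
  (G_k)_{ij} = rho(|i - j|), (r_k)_i = rho(i), i,j = 1..k.
Equivalently, Durbin-Levinson gives phi_{kk} iteratively:
  phi_{11} = rho(1)
  phi_{kk} = [rho(k) - sum_{j=1..k-1} phi_{k-1,j} rho(k-j)]
            / [1 - sum_{j=1..k-1} phi_{k-1,j} rho(j)],
  phi_{k,j} = phi_{k-1,j} - phi_{kk} phi_{k-1,k-j},  j = 1..k-1.
Step k = 1:
  phi_11 = rho(1) = -0.3166.
Step k = 2:
  phi_22 = [rho(2) - phi_11 rho(1)] / [1 - phi_11 rho(1)] = [-0.1332 - (-0.3166)(-0.3166)] / [1 - (-0.3166)(-0.3166)]
         = -0.23343556 / 0.89976444 = -0.259441.
  Update: phi_21 = phi_11 - phi_22 phi_11 = -0.3166 - (-0.259441)(-0.3166) = -0.398739.
Step k = 3:
  phi_33 = [rho(3) - phi_21 rho(2) - phi_22 rho(1)] / [1 - phi_21 rho(1) - phi_22 rho(2)]
    numerator   = 0.037 - (-0.398739)(-0.1332) - (-0.259441)(-0.3166) = -0.09825097
    denominator = 1 - (-0.398739)(-0.3166) - (-0.259441)(-0.1332) = 0.83920174
  phi_33 = -0.09825097 / 0.83920174 = -0.1171.
Therefore phi_{33} = -0.1171.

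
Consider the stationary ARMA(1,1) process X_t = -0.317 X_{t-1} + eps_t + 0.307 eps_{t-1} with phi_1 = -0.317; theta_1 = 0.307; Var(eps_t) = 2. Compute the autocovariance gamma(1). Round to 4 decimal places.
\gamma(1) = -0.0201

Multiply the model equation by X_{t-k} and take expectations. With theta_0 = psi_0 = 1 and psi_j the MA(infinity) weights, this gives
  gamma(k) - sum_i phi_i gamma(k-i) = c_k,
  c_k = sigma^2 * sum_{j=k..q} theta_j psi_{j-k}   (c_k = 0 for k > q),
using gamma(-m) = gamma(m).
psi-weights needed (psi_j = theta_j + sum_i phi_i psi_{j-i}):
  psi_1 = theta_1 + phi_1 = 0.307 + (-0.317) = -0.01
Right-hand sides:
  c_0 = sigma^2 (1 + theta_1 psi_1) = 2 * (1 + (0.307)(-0.01)) = 2 * 0.99693 = 1.99386
  c_1 = sigma^2 theta_1 = 2 * (0.307) = 0.614
  c_2 = 0
Equations for k = 0 and k = 1 (AR order 1):
  gamma(0) = phi_1 gamma(1) + c_0
  gamma(1) = phi_1 gamma(0) + c_1
Substituting the second into the first: gamma(0) (1 - phi_1^2) = c_0 + phi_1 c_1, so
  gamma(0) = (c_0 + phi_1 c_1) / (1 - phi_1^2) = (1.99386 + (-0.317)(0.614)) / (1 - (-0.317)^2) = 1.799222 / 0.899511 = 2.000222.
  gamma(1) = phi_1 gamma(0) + c_1 = (-0.317)(2.000222) + (0.614) = -0.02007.
Therefore gamma(1) = -0.0201 (to 4 decimal places).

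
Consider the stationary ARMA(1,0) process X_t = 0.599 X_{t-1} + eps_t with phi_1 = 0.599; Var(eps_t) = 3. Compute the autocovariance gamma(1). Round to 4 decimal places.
\gamma(1) = 2.8026

Multiply the model equation by X_{t-k} and take expectations. With theta_0 = psi_0 = 1 and psi_j the MA(infinity) weights, this gives
  gamma(k) - sum_i phi_i gamma(k-i) = c_k,
  c_k = sigma^2 * sum_{j=k..q} theta_j psi_{j-k}   (c_k = 0 for k > q),
using gamma(-m) = gamma(m).
Pure AR (q = 0): c_0 = sigma^2 = 3, c_k = 0 for k >= 1.
Equations for k = 0 and k = 1 (AR order 1):
  gamma(0) = phi_1 gamma(1) + c_0
  gamma(1) = phi_1 gamma(0) + c_1
Substituting the second into the first: gamma(0) (1 - phi_1^2) = c_0 + phi_1 c_1, so
  gamma(0) = c_0 / (1 - phi_1^2) = 3 / (1 - (0.599)^2) = 3 / 0.641199 = 4.678735.
  gamma(1) = phi_1 gamma(0) = (0.599)(4.678735) = 2.802562.
Therefore gamma(1) = 2.8026 (to 4 decimal places).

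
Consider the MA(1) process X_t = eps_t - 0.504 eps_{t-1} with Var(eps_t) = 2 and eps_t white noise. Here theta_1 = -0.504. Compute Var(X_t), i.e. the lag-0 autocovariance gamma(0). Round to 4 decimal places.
\gamma(0) = 2.5080

For an MA(q) process X_t = eps_t + sum_i theta_i eps_{t-i} with
Var(eps_t) = sigma^2, the variance is
  gamma(0) = sigma^2 * (1 + sum_i theta_i^2).
  sum_i theta_i^2 = (-0.504)^2 = 0.254016.
  gamma(0) = 2 * (1 + 0.254016) = 2 * 1.254016 = 2.508032, which rounds to 2.5080.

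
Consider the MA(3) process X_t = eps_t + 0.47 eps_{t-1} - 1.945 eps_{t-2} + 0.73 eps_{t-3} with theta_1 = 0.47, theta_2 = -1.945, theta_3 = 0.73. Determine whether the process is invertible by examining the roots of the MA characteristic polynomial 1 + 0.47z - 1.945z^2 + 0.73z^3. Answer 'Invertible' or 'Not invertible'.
\text{Not invertible}

The MA(q) characteristic polynomial is P(z) = 1 + 0.47z - 1.945z^2 + 0.73z^3.
Invertibility requires all roots to lie outside the unit circle, i.e. |z| > 1 for every root.
Degree 3: look for a simple real root z0 first, then factor out (1 - z/z0) and solve the remaining quadratic.
Testing z0 = 2: P(2) = 1 + (0.47)(2) + (-1.945)(2)^2 + (0.73)(2)^3
  = 1 + (0.94) + (-7.78) + (5.84) = 0.  So z_0 = 2 is a root, |z_0| = 2.
Divide out the factor (1 - 0.5 z) = (1 - z/z0) (since 1/z0 = 0.5):
  P(z) = (1 - 0.5 z)(1 + (0.97) z + (-1.46) z^2)
  [check: z-coef 0.97 - (0.5) = 0.47; z^2-coef -1.46 - (0.5)(0.97) = -1.945; z^3-coef -(0.5)(-1.46) = 0.73.]
Remaining roots from the quadratic factor 1 + (0.97) z + (-1.46) z^2:
  Set 1 + (0.97) z + (-1.46) z^2 = 0, i.e. a z^2 + b z + c = 0 with a = -1.46, b = 0.97, c = 1.
  Discriminant D = b^2 - 4ac = (0.97)^2 - 4*(-1.46)*1 = 0.9409 - (-5.84) = 6.7809.
  D >= 0, so the roots are real: z = (-b +/- sqrt(D)) / (2a) = (-0.97 +/- 2.604016) / (-2.92).
    z_1 = (-0.97 + 2.604016) / (-2.92) = -0.5596,   |z_1| = 0.5596.
    z_2 = (-0.97 - 2.604016) / (-2.92) = 1.224,   |z_2| = 1.224.
Moduli of all roots: 2.0000, 0.5596, 1.2240.
All moduli strictly greater than 1? No.
Verdict: Not invertible.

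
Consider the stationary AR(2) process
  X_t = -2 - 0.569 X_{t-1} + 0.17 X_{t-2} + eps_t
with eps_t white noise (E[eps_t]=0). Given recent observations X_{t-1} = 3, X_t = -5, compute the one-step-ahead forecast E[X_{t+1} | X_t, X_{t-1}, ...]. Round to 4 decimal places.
E[X_{t+1} \mid \mathcal F_t] = 1.3550

For an AR(p) model X_t = c + sum_i phi_i X_{t-i} + eps_t, the
one-step-ahead conditional mean is
  E[X_{t+1} | X_t, ...] = c + sum_i phi_i X_{t+1-i}.
Substitute known values:
  E[X_{t+1} | ...] = -2 + (-0.569) * (-5) + (0.17) * (3)
                   = 1.3550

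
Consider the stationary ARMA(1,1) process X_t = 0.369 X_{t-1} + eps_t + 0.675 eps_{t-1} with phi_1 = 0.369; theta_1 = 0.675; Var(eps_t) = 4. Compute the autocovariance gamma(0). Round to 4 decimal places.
\gamma(0) = 9.0469

Multiply the model equation by X_{t-k} and take expectations. With theta_0 = psi_0 = 1 and psi_j the MA(infinity) weights, this gives
  gamma(k) - sum_i phi_i gamma(k-i) = c_k,
  c_k = sigma^2 * sum_{j=k..q} theta_j psi_{j-k}   (c_k = 0 for k > q),
using gamma(-m) = gamma(m).
psi-weights needed (psi_j = theta_j + sum_i phi_i psi_{j-i}):
  psi_1 = theta_1 + phi_1 = 0.675 + (0.369) = 1.044
Right-hand sides:
  c_0 = sigma^2 (1 + theta_1 psi_1) = 4 * (1 + (0.675)(1.044)) = 4 * 1.7047 = 6.8188
  c_1 = sigma^2 theta_1 = 4 * (0.675) = 2.7
  c_2 = 0
Equations for k = 0 and k = 1 (AR order 1):
  gamma(0) = phi_1 gamma(1) + c_0
  gamma(1) = phi_1 gamma(0) + c_1
Substituting the second into the first: gamma(0) (1 - phi_1^2) = c_0 + phi_1 c_1, so
  gamma(0) = (c_0 + phi_1 c_1) / (1 - phi_1^2) = (6.8188 + (0.369)(2.7)) / (1 - (0.369)^2) = 7.8151 / 0.863839 = 9.04694.
Therefore gamma(0) = 9.0469 (to 4 decimal places).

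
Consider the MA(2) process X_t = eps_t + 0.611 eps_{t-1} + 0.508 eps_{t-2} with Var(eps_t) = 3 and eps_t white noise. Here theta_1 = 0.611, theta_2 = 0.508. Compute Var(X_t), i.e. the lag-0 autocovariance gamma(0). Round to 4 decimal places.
\gamma(0) = 4.8942

For an MA(q) process X_t = eps_t + sum_i theta_i eps_{t-i} with
Var(eps_t) = sigma^2, the variance is
  gamma(0) = sigma^2 * (1 + sum_i theta_i^2).
  sum_i theta_i^2 = (0.611)^2 + (0.508)^2 = 0.373321 + 0.258064 = 0.631385.
  gamma(0) = 3 * (1 + 0.631385) = 3 * 1.631385 = 4.894155, which rounds to 4.8942.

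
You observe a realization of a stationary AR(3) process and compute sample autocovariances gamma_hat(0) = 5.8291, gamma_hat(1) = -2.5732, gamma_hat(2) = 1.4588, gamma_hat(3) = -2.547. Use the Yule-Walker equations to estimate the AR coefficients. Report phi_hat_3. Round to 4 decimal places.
\hat\phi_{3} = -0.3790

The Yule-Walker equations for an AR(p) process read, in matrix form,
  Gamma_p phi = r_p,   with   (Gamma_p)_{ij} = gamma(|i - j|),
                       (r_p)_i = gamma(i),   i,j = 1..p.
Substitute the sample gammas (Toeplitz matrix and right-hand side of size 3):
  Gamma_p = [[5.8291, -2.5732, 1.4588], [-2.5732, 5.8291, -2.5732], [1.4588, -2.5732, 5.8291]]
  r_p     = [-2.5732, 1.4588, -2.547]
Written out (R1..R3):
  (R1) 5.8291 phi_1 - 2.5732 phi_2 + 1.4588 phi_3 = -2.5732
  (R2) -2.5732 phi_1 + 5.8291 phi_2 - 2.5732 phi_3 = 1.4588
  (R3) 1.4588 phi_1 - 2.5732 phi_2 + 5.8291 phi_3 = -2.547
Gaussian elimination:
  R2 <- R2 - (-2.5732/5.8291) R1 = R2 - (-0.44144) R1:  4.693186 phi_2 - 1.929227 phi_3 = 0.322886
  R3 <- R3 - (1.4588/5.8291) R1 = R3 - (0.250262) R1:  -1.929227 phi_2 + 5.464018 phi_3 = -1.903027
  R3 <- R3 - (-1.929227/4.693186) R2 = R3 - (-0.41107) R2:  4.670972 phi_3 = -1.770298
Back-substitution:
  phi_hat_3 = -1.770298 / 4.670972 = -0.379
  phi_hat_2 = (0.322886 - (-1.929227)(-0.379)) / 4.693186 = -0.086997
  phi_hat_1 = (-2.5732 - (-2.5732)(-0.086997) - (1.4588)(-0.379)) / 5.8291 = -0.384995
So phi_hat = [-0.3850, -0.0870, -0.3790].
Therefore phi_hat_3 = -0.3790.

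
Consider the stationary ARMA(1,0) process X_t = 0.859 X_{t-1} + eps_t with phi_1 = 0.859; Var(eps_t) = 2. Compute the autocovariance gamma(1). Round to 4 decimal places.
\gamma(1) = 6.5543

Multiply the model equation by X_{t-k} and take expectations. With theta_0 = psi_0 = 1 and psi_j the MA(infinity) weights, this gives
  gamma(k) - sum_i phi_i gamma(k-i) = c_k,
  c_k = sigma^2 * sum_{j=k..q} theta_j psi_{j-k}   (c_k = 0 for k > q),
using gamma(-m) = gamma(m).
Pure AR (q = 0): c_0 = sigma^2 = 2, c_k = 0 for k >= 1.
Equations for k = 0 and k = 1 (AR order 1):
  gamma(0) = phi_1 gamma(1) + c_0
  gamma(1) = phi_1 gamma(0) + c_1
Substituting the second into the first: gamma(0) (1 - phi_1^2) = c_0 + phi_1 c_1, so
  gamma(0) = c_0 / (1 - phi_1^2) = 2 / (1 - (0.859)^2) = 2 / 0.262119 = 7.630122.
  gamma(1) = phi_1 gamma(0) = (0.859)(7.630122) = 6.554275.
Therefore gamma(1) = 6.5543 (to 4 decimal places).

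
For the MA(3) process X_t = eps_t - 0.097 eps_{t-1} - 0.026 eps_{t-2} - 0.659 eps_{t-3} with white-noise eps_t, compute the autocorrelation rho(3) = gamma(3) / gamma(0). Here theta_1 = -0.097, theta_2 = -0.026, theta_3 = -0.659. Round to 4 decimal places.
\rho(3) = -0.4563

For an MA(q) process with theta_0 = 1, the autocovariance is
  gamma(k) = sigma^2 * sum_{i=0..q-k} theta_i * theta_{i+k},
and rho(k) = gamma(k) / gamma(0). Sigma^2 cancels.
  numerator   = (1)*(-0.659) = -0.659.
  denominator = (1)^2 + (-0.097)^2 + (-0.026)^2 + (-0.659)^2 = 1.444366.
  rho(3) = -0.659 / 1.444366 = -0.4563.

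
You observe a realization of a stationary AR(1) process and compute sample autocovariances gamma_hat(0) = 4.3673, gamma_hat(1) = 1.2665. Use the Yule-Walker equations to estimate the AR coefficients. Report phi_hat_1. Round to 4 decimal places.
\hat\phi_{1} = 0.2900

The Yule-Walker equations for an AR(p) process read, in matrix form,
  Gamma_p phi = r_p,   with   (Gamma_p)_{ij} = gamma(|i - j|),
                       (r_p)_i = gamma(i),   i,j = 1..p.
Substitute the sample gammas (Toeplitz matrix and right-hand side of size 1):
  Gamma_p = [[4.3673]]
  r_p     = [1.2665]
With p = 1 this is the single equation gamma(0) phi_1 = gamma(1):
  phi_hat_1 = gamma(1) / gamma(0) = 1.2665 / 4.3673 = 0.2900.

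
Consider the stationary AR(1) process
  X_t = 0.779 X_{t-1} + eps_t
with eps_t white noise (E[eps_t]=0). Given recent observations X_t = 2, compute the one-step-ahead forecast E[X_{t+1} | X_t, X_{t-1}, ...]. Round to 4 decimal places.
E[X_{t+1} \mid \mathcal F_t] = 1.5580

For an AR(p) model X_t = c + sum_i phi_i X_{t-i} + eps_t, the
one-step-ahead conditional mean is
  E[X_{t+1} | X_t, ...] = c + sum_i phi_i X_{t+1-i}.
Substitute known values:
  E[X_{t+1} | ...] = (0.779) * (2)
                   = 1.5580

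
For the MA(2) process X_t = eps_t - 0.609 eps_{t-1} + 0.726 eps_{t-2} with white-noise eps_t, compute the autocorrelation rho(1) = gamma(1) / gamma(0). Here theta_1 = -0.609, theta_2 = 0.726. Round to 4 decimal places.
\rho(1) = -0.5538

For an MA(q) process with theta_0 = 1, the autocovariance is
  gamma(k) = sigma^2 * sum_{i=0..q-k} theta_i * theta_{i+k},
and rho(k) = gamma(k) / gamma(0). Sigma^2 cancels.
  numerator   = (1)*(-0.609) + (-0.609)*(0.726) = -1.051134.
  denominator = (1)^2 + (-0.609)^2 + (0.726)^2 = 1.897957.
  rho(1) = -1.051134 / 1.897957 = -0.5538.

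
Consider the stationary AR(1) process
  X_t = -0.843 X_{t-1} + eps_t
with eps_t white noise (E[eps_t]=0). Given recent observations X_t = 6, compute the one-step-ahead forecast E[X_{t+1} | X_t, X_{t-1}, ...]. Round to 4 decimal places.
E[X_{t+1} \mid \mathcal F_t] = -5.0580

For an AR(p) model X_t = c + sum_i phi_i X_{t-i} + eps_t, the
one-step-ahead conditional mean is
  E[X_{t+1} | X_t, ...] = c + sum_i phi_i X_{t+1-i}.
Substitute known values:
  E[X_{t+1} | ...] = (-0.843) * (6)
                   = -5.0580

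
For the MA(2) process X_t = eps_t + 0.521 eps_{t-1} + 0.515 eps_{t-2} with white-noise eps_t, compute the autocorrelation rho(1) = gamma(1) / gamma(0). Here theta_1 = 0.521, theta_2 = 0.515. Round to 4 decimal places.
\rho(1) = 0.5137

For an MA(q) process with theta_0 = 1, the autocovariance is
  gamma(k) = sigma^2 * sum_{i=0..q-k} theta_i * theta_{i+k},
and rho(k) = gamma(k) / gamma(0). Sigma^2 cancels.
  numerator   = (1)*(0.521) + (0.521)*(0.515) = 0.789315.
  denominator = (1)^2 + (0.521)^2 + (0.515)^2 = 1.536666.
  rho(1) = 0.789315 / 1.536666 = 0.5137.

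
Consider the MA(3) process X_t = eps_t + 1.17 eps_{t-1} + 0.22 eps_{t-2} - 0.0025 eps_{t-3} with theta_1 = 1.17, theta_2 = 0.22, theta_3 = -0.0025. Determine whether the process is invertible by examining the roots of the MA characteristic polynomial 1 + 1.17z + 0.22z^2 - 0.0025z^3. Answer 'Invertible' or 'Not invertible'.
\text{Invertible}

The MA(q) characteristic polynomial is P(z) = 1 + 1.17z + 0.22z^2 - 0.0025z^3.
Invertibility requires all roots to lie outside the unit circle, i.e. |z| > 1 for every root.
Degree 3: look for a simple real root z0 first, then factor out (1 - z/z0) and solve the remaining quadratic.
Testing z0 = -4: P(-4) = 1 + (1.17)(-4) + (0.22)(-4)^2 + (-0.0025)(-4)^3
  = 1 + (-4.68) + (3.52) + (0.16) = 0.  So z_0 = -4 is a root, |z_0| = 4.
Divide out the factor (1 + 0.25 z) = (1 - z/z0) (since 1/z0 = -0.25):
  P(z) = (1 + 0.25 z)(1 + (0.92) z + (-0.01) z^2)
  [check: z-coef 0.92 - (-0.25) = 1.17; z^2-coef -0.01 - (-0.25)(0.92) = 0.22; z^3-coef -(-0.25)(-0.01) = -0.0025.]
Remaining roots from the quadratic factor 1 + (0.92) z + (-0.01) z^2:
  Set 1 + (0.92) z + (-0.01) z^2 = 0, i.e. a z^2 + b z + c = 0 with a = -0.01, b = 0.92, c = 1.
  Discriminant D = b^2 - 4ac = (0.92)^2 - 4*(-0.01)*1 = 0.8464 - (-0.04) = 0.8864.
  D >= 0, so the roots are real: z = (-b +/- sqrt(D)) / (2a) = (-0.92 +/- 0.941488) / (-0.02).
    z_1 = (-0.92 + 0.941488) / (-0.02) = -1.0744,   |z_1| = 1.0744.
    z_2 = (-0.92 - 0.941488) / (-0.02) = 93.0744,   |z_2| = 93.0744.
Moduli of all roots: 4.0000, 1.0744, 93.0744.
All moduli strictly greater than 1? Yes.
Verdict: Invertible.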